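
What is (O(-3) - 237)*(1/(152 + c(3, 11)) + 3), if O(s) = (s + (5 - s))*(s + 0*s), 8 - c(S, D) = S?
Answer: -118944/157 ≈ -757.61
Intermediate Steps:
c(S, D) = 8 - S
O(s) = 5*s (O(s) = 5*(s + 0) = 5*s)
(O(-3) - 237)*(1/(152 + c(3, 11)) + 3) = (5*(-3) - 237)*(1/(152 + (8 - 1*3)) + 3) = (-15 - 237)*(1/(152 + (8 - 3)) + 3) = -252*(1/(152 + 5) + 3) = -252*(1/157 + 3) = -252*472/157 = -118944/157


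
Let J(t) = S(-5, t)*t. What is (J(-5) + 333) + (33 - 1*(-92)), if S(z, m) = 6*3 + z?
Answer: 393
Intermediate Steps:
S(z, m) = 18 + z
J(t) = 13*t (J(t) = (18 - 5)*t = 13*t)
(J(-5) + 333) + (33 - 1*(-92)) = (13*(-5) + 333) + (33 - 1*(-92)) = (-65 + 333) + (33 + 92) = 268 + 125 = 393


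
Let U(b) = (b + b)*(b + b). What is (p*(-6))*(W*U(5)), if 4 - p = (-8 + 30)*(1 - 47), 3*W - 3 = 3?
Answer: -1219200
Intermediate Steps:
W = 2 (W = 1 + (1/3)*3 = 1 + 1 = 2)
U(b) = 4*b**2 (U(b) = (2*b)*(2*b) = 4*b**2)
p = 1016 (p = 4 - (-8 + 30)*(1 - 47) = 4 - 22*(-46) = 4 - 1*(-1012) = 4 + 1012 = 1016)
(p*(-6))*(W*U(5)) = (1016*(-6))*(2*(4*5**2)) = -12192*4*25 = -12192*100 = -6096*200 = -1219200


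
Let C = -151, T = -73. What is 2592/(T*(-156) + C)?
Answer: 2592/11237 ≈ 0.23067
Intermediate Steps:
2592/(T*(-156) + C) = 2592/(-73*(-156) - 151) = 2592/(11388 - 151) = 2592/11237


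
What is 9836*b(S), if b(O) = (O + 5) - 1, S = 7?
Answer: 108196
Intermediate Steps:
b(O) = 4 + O (b(O) = (5 + O) - 1 = 4 + O)
9836*b(S) = 9836*(4 + 7) = 9836*11 = 108196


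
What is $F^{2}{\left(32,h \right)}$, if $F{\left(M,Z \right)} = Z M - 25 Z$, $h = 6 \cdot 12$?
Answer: $254016$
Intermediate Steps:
$h = 72$
$F{\left(M,Z \right)} = - 25 Z + M Z$ ($F{\left(M,Z \right)} = M Z - 25 Z = - 25 Z + M Z$)
$F^{2}{\left(32,h \right)} = \left(72 \left(-25 + 32\right)\right)^{2} = \left(72 \cdot 7\right)^{2} = 504^{2} = 254016$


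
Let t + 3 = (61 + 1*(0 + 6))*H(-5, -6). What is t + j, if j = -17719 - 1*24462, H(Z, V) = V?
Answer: -42586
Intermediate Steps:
t = -405 (t = -3 + (61 + 1*(0 + 6))*(-6) = -3 + (61 + 1*6)*(-6) = -3 + (61 + 6)*(-6) = -3 + 67*(-6) = -3 - 402 = -405)
j = -42181 (j = -17719 - 24462 = -42181)
t + j = -405 - 42181 = -42586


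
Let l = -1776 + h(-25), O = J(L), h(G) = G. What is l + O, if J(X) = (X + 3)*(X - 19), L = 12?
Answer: -1906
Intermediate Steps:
J(X) = (-19 + X)*(3 + X) (J(X) = (3 + X)*(-19 + X) = (-19 + X)*(3 + X))
O = -105 (O = -57 + 12² - 16*12 = -57 + 144 - 192 = -105)
l = -1801 (l = -1776 - 25 = -1801)
l + O = -1801 - 105 = -1906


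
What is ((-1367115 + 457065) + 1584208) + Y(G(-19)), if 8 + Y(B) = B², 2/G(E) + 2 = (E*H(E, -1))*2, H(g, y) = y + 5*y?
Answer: 8608221351/12769 ≈ 6.7415e+5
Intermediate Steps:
H(g, y) = 6*y
G(E) = 2/(-2 - 12*E) (G(E) = 2/(-2 + (E*(6*(-1)))*2) = 2/(-2 + (E*(-6))*2) = 2/(-2 - 6*E*2) = 2/(-2 - 12*E))
Y(B) = -8 + B²
((-1367115 + 457065) + 1584208) + Y(G(-19)) = ((-1367115 + 457065) + 1584208) + (-8 + (-1/(1 + 6*(-19)))²) = (-910050 + 1584208) + (-8 + (-1/(1 - 114))²) = 674158 + (-8 + (-1/(-113))²) = 674158 + (-8 + (-1*(-1/113))²) = 674158 + (-8 + (1/113)²) = 674158 + (-8 + 1/12769) = 674158 - 102151/12769 = 8608221351/12769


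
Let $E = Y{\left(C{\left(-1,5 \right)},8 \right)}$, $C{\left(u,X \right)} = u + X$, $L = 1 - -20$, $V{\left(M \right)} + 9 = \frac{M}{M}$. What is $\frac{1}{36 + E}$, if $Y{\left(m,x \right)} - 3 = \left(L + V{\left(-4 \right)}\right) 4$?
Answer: $\frac{1}{91} \approx 0.010989$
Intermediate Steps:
$V{\left(M \right)} = -8$ ($V{\left(M \right)} = -9 + \frac{M}{M} = -9 + 1 = -8$)
$L = 21$ ($L = 1 + 20 = 21$)
$C{\left(u,X \right)} = X + u$
$Y{\left(m,x \right)} = 55$ ($Y{\left(m,x \right)} = 3 + \left(21 - 8\right) 4 = 3 + 13 \cdot 4 = 3 + 52 = 55$)
$E = 55$
$\frac{1}{36 + E} = \frac{1}{36 + 55} = \frac{1}{91}$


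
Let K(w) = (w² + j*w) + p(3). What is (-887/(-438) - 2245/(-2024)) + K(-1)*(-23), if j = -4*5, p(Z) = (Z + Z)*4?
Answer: -457380661/443256 ≈ -1031.9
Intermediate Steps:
p(Z) = 8*Z (p(Z) = (2*Z)*4 = 8*Z)
j = -20
K(w) = 24 + w² - 20*w (K(w) = (w² - 20*w) + 8*3 = (w² - 20*w) + 24 = 24 + w² - 20*w)
(-887/(-438) - 2245/(-2024)) + K(-1)*(-23) = (-887/(-438) - 2245/(-2024)) + (24 + (-1)² - 20*(-1))*(-23) = (-887*(-1/438) - 2245*(-1/2024)) + (24 + 1 + 20)*(-23) = (887/438 + 2245/2024) + 45*(-23) = 1389299/443256 - 1035 = -457380661/443256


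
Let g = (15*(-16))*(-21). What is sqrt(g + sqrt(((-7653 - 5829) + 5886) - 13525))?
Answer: sqrt(5040 + I*sqrt(21121)) ≈ 71.0 + 1.023*I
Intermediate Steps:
g = 5040 (g = -240*(-21) = 5040)
sqrt(g + sqrt(((-7653 - 5829) + 5886) - 13525)) = sqrt(5040 + sqrt(((-7653 - 5829) + 5886) - 13525)) = sqrt(5040 + sqrt((-13482 + 5886) - 13525)) = sqrt(5040 + sqrt(-7596 - 13525)) = sqrt(5040 + sqrt(-21121)) = sqrt(5040 + I*sqrt(21121))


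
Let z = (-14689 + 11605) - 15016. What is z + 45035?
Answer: 26935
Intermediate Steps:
z = -18100 (z = -3084 - 15016 = -18100)
z + 45035 = -18100 + 45035 = 26935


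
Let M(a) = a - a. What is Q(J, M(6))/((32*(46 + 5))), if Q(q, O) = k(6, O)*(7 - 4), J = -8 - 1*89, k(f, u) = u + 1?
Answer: 1/544 ≈ 0.0018382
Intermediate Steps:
k(f, u) = 1 + u
M(a) = 0
J = -97 (J = -8 - 89 = -97)
Q(q, O) = 3 + 3*O (Q(q, O) = (1 + O)*(7 - 4) = (1 + O)*3 = 3 + 3*O)
Q(J, M(6))/((32*(46 + 5))) = (3 + 3*0)/((32*(46 + 5))) = (3 + 0)/((32*51)) = 3/1632 = 3*(1/1632) = 1/544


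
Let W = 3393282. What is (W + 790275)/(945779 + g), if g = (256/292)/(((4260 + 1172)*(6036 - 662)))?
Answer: 557193435703653/125965022211095 ≈ 4.4234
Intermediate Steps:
g = 4/133186529 (g = (256*(1/292))/((5432*5374)) = (64/73)/29191568 = (64/73)*(1/29191568) = 4/133186529 ≈ 3.0033e-8)
(W + 790275)/(945779 + g) = (3393282 + 790275)/(945779 + 4/133186529) = 4183557/(125965022211095/133186529) = 4183557*(133186529/125965022211095) = 557193435703653/125965022211095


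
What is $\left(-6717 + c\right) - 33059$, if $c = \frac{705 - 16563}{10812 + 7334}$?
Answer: $- \frac{360895577}{9073} \approx -39777.0$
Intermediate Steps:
$c = - \frac{7929}{9073}$ ($c = - \frac{15858}{18146} = \left(-15858\right) \frac{1}{18146} = - \frac{7929}{9073} \approx -0.87391$)
$\left(-6717 + c\right) - 33059 = \left(-6717 - \frac{7929}{9073}\right) - 33059 = - \frac{60951270}{9073} - 33059 = - \frac{360895577}{9073}$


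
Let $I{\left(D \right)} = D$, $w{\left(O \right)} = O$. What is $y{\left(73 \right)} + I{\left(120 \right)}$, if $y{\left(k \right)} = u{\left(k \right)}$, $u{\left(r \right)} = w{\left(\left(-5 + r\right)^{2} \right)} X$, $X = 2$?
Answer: $9368$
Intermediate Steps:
$u{\left(r \right)} = 2 \left(-5 + r\right)^{2}$ ($u{\left(r \right)} = \left(-5 + r\right)^{2} \cdot 2 = 2 \left(-5 + r\right)^{2}$)
$y{\left(k \right)} = 2 \left(-5 + k\right)^{2}$
$y{\left(73 \right)} + I{\left(120 \right)} = 2 \left(-5 + 73\right)^{2} + 120 = 2 \cdot 68^{2} + 120 = 2 \cdot 4624 + 120 = 9248 + 120 = 9368$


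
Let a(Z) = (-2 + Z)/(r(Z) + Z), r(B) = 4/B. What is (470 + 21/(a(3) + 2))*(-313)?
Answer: -4351639/29 ≈ -1.5006e+5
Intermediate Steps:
a(Z) = (-2 + Z)/(Z + 4/Z) (a(Z) = (-2 + Z)/(4/Z + Z) = (-2 + Z)/(Z + 4/Z))
(470 + 21/(a(3) + 2))*(-313) = (470 + 21/(3*(-2 + 3)/(4 + 3²) + 2))*(-313) = (470 + 21/(3*1/(4 + 9) + 2))*(-313) = (470 + 21/(3*1/13 + 2))*(-313) = (470 + 21/(3*(1/13)*1 + 2))*(-313) = (470 + 21/(3/13 + 2))*(-313) = (470 + 21/(29/13))*(-313) = (470 + (13/29)*21)*(-313) = (470 + 273/29)*(-313) = (13903/29)*(-313) = -4351639/29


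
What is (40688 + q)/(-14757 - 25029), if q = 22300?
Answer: -10498/6631 ≈ -1.5832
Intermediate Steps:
(40688 + q)/(-14757 - 25029) = (40688 + 22300)/(-14757 - 25029) = 62988/(-39786) = 62988*(-1/39786) = -10498/6631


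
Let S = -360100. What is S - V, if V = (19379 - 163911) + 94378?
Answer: -309946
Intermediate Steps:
V = -50154 (V = -144532 + 94378 = -50154)
S - V = -360100 - 1*(-50154) = -360100 + 50154 = -309946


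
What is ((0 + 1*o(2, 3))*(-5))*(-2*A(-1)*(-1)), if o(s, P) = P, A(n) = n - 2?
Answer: 90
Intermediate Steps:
A(n) = -2 + n
((0 + 1*o(2, 3))*(-5))*(-2*A(-1)*(-1)) = ((0 + 1*3)*(-5))*(-2*(-2 - 1)*(-1)) = ((0 + 3)*(-5))*(-2*(-3)*(-1)) = (3*(-5))*(6*(-1)) = -15*(-6) = 90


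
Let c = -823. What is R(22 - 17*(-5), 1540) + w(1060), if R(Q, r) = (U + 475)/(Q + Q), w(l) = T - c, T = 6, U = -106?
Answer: 177775/214 ≈ 830.72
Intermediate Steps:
w(l) = 829 (w(l) = 6 - 1*(-823) = 6 + 823 = 829)
R(Q, r) = 369/(2*Q) (R(Q, r) = (-106 + 475)/(Q + Q) = 369/((2*Q)) = 369*(1/(2*Q)) = 369/(2*Q))
R(22 - 17*(-5), 1540) + w(1060) = 369/(2*(22 - 17*(-5))) + 829 = 369/(2*(22 + 85)) + 829 = (369/2)/107 + 829 = (369/2)*(1/107) + 829 = 369/214 + 829 = 177775/214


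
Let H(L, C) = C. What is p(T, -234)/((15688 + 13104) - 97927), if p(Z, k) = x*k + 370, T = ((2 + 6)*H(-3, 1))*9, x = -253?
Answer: -59572/69135 ≈ -0.86168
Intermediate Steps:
T = 72 (T = ((2 + 6)*1)*9 = (8*1)*9 = 8*9 = 72)
p(Z, k) = 370 - 253*k (p(Z, k) = -253*k + 370 = 370 - 253*k)
p(T, -234)/((15688 + 13104) - 97927) = (370 - 253*(-234))/((15688 + 13104) - 97927) = (370 + 59202)/(28792 - 97927) = 59572/(-69135) = 59572*(-1/69135) = -59572/69135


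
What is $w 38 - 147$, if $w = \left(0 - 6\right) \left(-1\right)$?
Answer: $81$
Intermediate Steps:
$w = 6$ ($w = \left(-6\right) \left(-1\right) = 6$)
$w 38 - 147 = 6 \cdot 38 - 147 = 228 - 147 = 81$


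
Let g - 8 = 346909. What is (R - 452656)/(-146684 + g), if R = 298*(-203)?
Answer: -46650/18203 ≈ -2.5628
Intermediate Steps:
g = 346917 (g = 8 + 346909 = 346917)
R = -60494
(R - 452656)/(-146684 + g) = (-60494 - 452656)/(-146684 + 346917) = -513150/200233 = -513150*1/200233 = -46650/18203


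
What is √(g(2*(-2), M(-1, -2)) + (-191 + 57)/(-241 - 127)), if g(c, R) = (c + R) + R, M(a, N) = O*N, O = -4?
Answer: 5*√4186/92 ≈ 3.5163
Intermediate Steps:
M(a, N) = -4*N
g(c, R) = c + 2*R (g(c, R) = (R + c) + R = c + 2*R)
√(g(2*(-2), M(-1, -2)) + (-191 + 57)/(-241 - 127)) = √((2*(-2) + 2*(-4*(-2))) + (-191 + 57)/(-241 - 127)) = √((-4 + 2*8) - 134/(-368)) = √((-4 + 16) - 134*(-1/368)) = √(12 + 67/184) = √(2275/184) = 5*√4186/92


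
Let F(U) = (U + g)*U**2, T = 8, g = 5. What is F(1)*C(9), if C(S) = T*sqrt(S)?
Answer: 144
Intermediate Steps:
F(U) = U**2*(5 + U) (F(U) = (U + 5)*U**2 = (5 + U)*U**2 = U**2*(5 + U))
C(S) = 8*sqrt(S)
F(1)*C(9) = (1**2*(5 + 1))*(8*sqrt(9)) = (1*6)*(8*3) = 6*24 = 144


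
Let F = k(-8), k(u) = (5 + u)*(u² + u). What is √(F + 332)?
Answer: 2*√41 ≈ 12.806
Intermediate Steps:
k(u) = (5 + u)*(u + u²)
F = -168 (F = -8*(5 + (-8)² + 6*(-8)) = -8*(5 + 64 - 48) = -8*21 = -168)
√(F + 332) = √(-168 + 332) = √164 = 2*√41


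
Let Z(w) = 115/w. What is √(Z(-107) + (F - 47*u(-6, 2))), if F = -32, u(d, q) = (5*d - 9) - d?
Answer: 17*√60134/107 ≈ 38.961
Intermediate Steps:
u(d, q) = -9 + 4*d (u(d, q) = (-9 + 5*d) - d = -9 + 4*d)
√(Z(-107) + (F - 47*u(-6, 2))) = √(115/(-107) + (-32 - 47*(-9 + 4*(-6)))) = √(115*(-1/107) + (-32 - 47*(-9 - 24))) = √(-115/107 + (-32 - 47*(-33))) = √(-115/107 + (-32 + 1551)) = √(-115/107 + 1519) = √(162418/107) = 17*√60134/107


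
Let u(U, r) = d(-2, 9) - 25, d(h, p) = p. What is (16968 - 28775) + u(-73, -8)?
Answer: -11823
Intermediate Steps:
u(U, r) = -16 (u(U, r) = 9 - 25 = -16)
(16968 - 28775) + u(-73, -8) = (16968 - 28775) - 16 = -11807 - 16 = -11823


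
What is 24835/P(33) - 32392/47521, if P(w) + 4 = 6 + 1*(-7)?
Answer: -236069199/47521 ≈ -4967.7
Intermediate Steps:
P(w) = -5 (P(w) = -4 + (6 + 1*(-7)) = -4 + (6 - 7) = -4 - 1 = -5)
24835/P(33) - 32392/47521 = 24835/(-5) - 32392/47521 = 24835*(-1/5) - 32392*1/47521 = -4967 - 32392/47521 = -236069199/47521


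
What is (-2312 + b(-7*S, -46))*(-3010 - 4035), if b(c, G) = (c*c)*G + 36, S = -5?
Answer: 413020170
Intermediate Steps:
b(c, G) = 36 + G*c² (b(c, G) = c²*G + 36 = G*c² + 36 = 36 + G*c²)
(-2312 + b(-7*S, -46))*(-3010 - 4035) = (-2312 + (36 - 46*(-7*(-5))²))*(-3010 - 4035) = (-2312 + (36 - 46*35²))*(-7045) = (-2312 + (36 - 46*1225))*(-7045) = (-2312 + (36 - 56350))*(-7045) = (-2312 - 56314)*(-7045) = -58626*(-7045) = 413020170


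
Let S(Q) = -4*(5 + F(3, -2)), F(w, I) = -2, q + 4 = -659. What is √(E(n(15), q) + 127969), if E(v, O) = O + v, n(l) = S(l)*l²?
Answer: √124606 ≈ 353.00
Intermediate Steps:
q = -663 (q = -4 - 659 = -663)
S(Q) = -12 (S(Q) = -4*(5 - 2) = -4*3 = -12)
n(l) = -12*l²
√(E(n(15), q) + 127969) = √((-663 - 12*15²) + 127969) = √((-663 - 12*225) + 127969) = √((-663 - 2700) + 127969) = √(-3363 + 127969) = √124606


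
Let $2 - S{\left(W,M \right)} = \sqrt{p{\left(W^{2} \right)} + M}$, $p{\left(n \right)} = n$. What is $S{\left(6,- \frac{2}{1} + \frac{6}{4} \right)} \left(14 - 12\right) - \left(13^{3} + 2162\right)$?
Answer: $-4355 - \sqrt{142} \approx -4366.9$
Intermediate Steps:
$S{\left(W,M \right)} = 2 - \sqrt{M + W^{2}}$ ($S{\left(W,M \right)} = 2 - \sqrt{W^{2} + M} = 2 - \sqrt{M + W^{2}}$)
$S{\left(6,- \frac{2}{1} + \frac{6}{4} \right)} \left(14 - 12\right) - \left(13^{3} + 2162\right) = \left(2 - \sqrt{\left(- \frac{2}{1} + \frac{6}{4}\right) + 6^{2}}\right) \left(14 - 12\right) - \left(13^{3} + 2162\right) = \left(2 - \sqrt{\left(\left(-2\right) 1 + 6 \cdot \frac{1}{4}\right) + 36}\right) 2 - \left(2197 + 2162\right) = \left(2 - \sqrt{\left(-2 + \frac{3}{2}\right) + 36}\right) 2 - 4359 = \left(2 - \sqrt{- \frac{1}{2} + 36}\right) 2 - 4359 = \left(2 - \sqrt{\frac{71}{2}}\right) 2 - 4359 = \left(2 - \frac{\sqrt{142}}{2}\right) 2 - 4359 = \left(4 - \sqrt{142}\right) - 4359 = -4355 - \sqrt{142}$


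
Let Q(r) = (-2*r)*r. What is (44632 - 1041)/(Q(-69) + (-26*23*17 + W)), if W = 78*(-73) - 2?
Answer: -43591/25384 ≈ -1.7173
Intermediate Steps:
Q(r) = -2*r²
W = -5696 (W = -5694 - 2 = -5696)
(44632 - 1041)/(Q(-69) + (-26*23*17 + W)) = (44632 - 1041)/(-2*(-69)² + (-26*23*17 - 5696)) = 43591/(-2*4761 + (-598*17 - 5696)) = 43591/(-9522 + (-10166 - 5696)) = 43591/(-9522 - 15862) = 43591/(-25384) = 43591*(-1/25384) = -43591/25384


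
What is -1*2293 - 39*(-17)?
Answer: -1630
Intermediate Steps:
-1*2293 - 39*(-17) = -2293 - 1*(-663) = -2293 + 663 = -1630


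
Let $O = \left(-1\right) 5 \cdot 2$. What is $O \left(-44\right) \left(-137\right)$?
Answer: $-60280$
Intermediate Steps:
$O = -10$ ($O = \left(-5\right) 2 = -10$)
$O \left(-44\right) \left(-137\right) = \left(-10\right) \left(-44\right) \left(-137\right) = 440 \left(-137\right) = -60280$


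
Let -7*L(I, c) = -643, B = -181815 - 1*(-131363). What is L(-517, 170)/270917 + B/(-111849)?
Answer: 4163045665/9222285597 ≈ 0.45141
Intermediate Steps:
B = -50452 (B = -181815 + 131363 = -50452)
L(I, c) = 643/7 (L(I, c) = -⅐*(-643) = 643/7)
L(-517, 170)/270917 + B/(-111849) = (643/7)/270917 - 50452/(-111849) = (643/7)*(1/270917) - 50452*(-1/111849) = 643/1896419 + 50452/111849 = 4163045665/9222285597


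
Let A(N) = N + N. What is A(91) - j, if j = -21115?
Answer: 21297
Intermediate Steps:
A(N) = 2*N
A(91) - j = 2*91 - 1*(-21115) = 182 + 21115 = 21297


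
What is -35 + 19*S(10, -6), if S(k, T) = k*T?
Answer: -1175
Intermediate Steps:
S(k, T) = T*k
-35 + 19*S(10, -6) = -35 + 19*(-6*10) = -35 + 19*(-60) = -35 - 1140 = -1175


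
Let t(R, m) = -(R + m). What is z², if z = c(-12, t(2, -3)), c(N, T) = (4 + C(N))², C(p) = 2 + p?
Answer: 1296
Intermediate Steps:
t(R, m) = -R - m
c(N, T) = (6 + N)² (c(N, T) = (4 + (2 + N))² = (6 + N)²)
z = 36 (z = (6 - 12)² = (-6)² = 36)
z² = 36² = 1296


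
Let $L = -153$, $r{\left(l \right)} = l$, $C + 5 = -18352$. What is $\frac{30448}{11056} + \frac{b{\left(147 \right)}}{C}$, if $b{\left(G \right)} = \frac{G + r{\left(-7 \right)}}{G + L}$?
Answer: $\frac{104848483}{38054061} \approx 2.7552$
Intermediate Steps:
$C = -18357$ ($C = -5 - 18352 = -18357$)
$b{\left(G \right)} = \frac{-7 + G}{-153 + G}$ ($b{\left(G \right)} = \frac{G - 7}{G - 153} = \frac{-7 + G}{-153 + G}$)
$\frac{30448}{11056} + \frac{b{\left(147 \right)}}{C} = \frac{30448}{11056} + \frac{\frac{1}{-153 + 147} \left(-7 + 147\right)}{-18357} = 30448 \cdot \frac{1}{11056} + \frac{1}{-6} \cdot 140 \left(- \frac{1}{18357}\right) = \frac{1903}{691} + \left(- \frac{1}{6}\right) 140 \left(- \frac{1}{18357}\right) = \frac{1903}{691} - - \frac{70}{55071} = \frac{1903}{691} + \frac{70}{55071} = \frac{104848483}{38054061}$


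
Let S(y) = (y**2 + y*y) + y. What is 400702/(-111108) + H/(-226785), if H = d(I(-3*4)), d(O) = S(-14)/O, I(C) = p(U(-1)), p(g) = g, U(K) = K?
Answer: -15138534041/4199604630 ≈ -3.6048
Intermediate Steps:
I(C) = -1
S(y) = y + 2*y**2 (S(y) = (y**2 + y**2) + y = 2*y**2 + y = y + 2*y**2)
d(O) = 378/O (d(O) = (-14*(1 + 2*(-14)))/O = (-14*(1 - 28))/O = (-14*(-27))/O = 378/O)
H = -378 (H = 378/(-1) = 378*(-1) = -378)
400702/(-111108) + H/(-226785) = 400702/(-111108) - 378/(-226785) = 400702*(-1/111108) - 378*(-1/226785) = -200351/55554 + 126/75595 = -15138534041/4199604630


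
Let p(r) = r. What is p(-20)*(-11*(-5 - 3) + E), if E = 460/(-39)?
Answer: -59440/39 ≈ -1524.1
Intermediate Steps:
E = -460/39 (E = 460*(-1/39) = -460/39 ≈ -11.795)
p(-20)*(-11*(-5 - 3) + E) = -20*(-11*(-5 - 3) - 460/39) = -20*(-11*(-8) - 460/39) = -20*(88 - 460/39) = -20*2972/39 = -59440/39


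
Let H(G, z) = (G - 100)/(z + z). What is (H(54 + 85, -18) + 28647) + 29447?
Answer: 697115/12 ≈ 58093.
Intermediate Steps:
H(G, z) = (-100 + G)/(2*z) (H(G, z) = (-100 + G)/((2*z)) = (-100 + G)*(1/(2*z)) = (-100 + G)/(2*z))
(H(54 + 85, -18) + 28647) + 29447 = ((½)*(-100 + (54 + 85))/(-18) + 28647) + 29447 = ((½)*(-1/18)*(-100 + 139) + 28647) + 29447 = ((½)*(-1/18)*39 + 28647) + 29447 = (-13/12 + 28647) + 29447 = 343751/12 + 29447 = 697115/12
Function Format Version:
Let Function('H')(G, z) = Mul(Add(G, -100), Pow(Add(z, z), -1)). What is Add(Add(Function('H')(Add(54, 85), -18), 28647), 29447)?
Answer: Rational(697115, 12) ≈ 58093.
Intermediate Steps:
Function('H')(G, z) = Mul(Rational(1, 2), Pow(z, -1), Add(-100, G)) (Function('H')(G, z) = Mul(Add(-100, G), Pow(Mul(2, z), -1)) = Mul(Add(-100, G), Mul(Rational(1, 2), Pow(z, -1))) = Mul(Rational(1, 2), Pow(z, -1), Add(-100, G)))
Add(Add(Function('H')(Add(54, 85), -18), 28647), 29447) = Add(Add(Mul(Rational(1, 2), Pow(-18, -1), Add(-100, Add(54, 85))), 28647), 29447) = Add(Add(Mul(Rational(1, 2), Rational(-1, 18), Add(-100, 139)), 28647), 29447) = Add(Add(Mul(Rational(1, 2), Rational(-1, 18), 39), 28647), 29447) = Add(Add(Rational(-13, 12), 28647), 29447) = Add(Rational(343751, 12), 29447) = Rational(697115, 12)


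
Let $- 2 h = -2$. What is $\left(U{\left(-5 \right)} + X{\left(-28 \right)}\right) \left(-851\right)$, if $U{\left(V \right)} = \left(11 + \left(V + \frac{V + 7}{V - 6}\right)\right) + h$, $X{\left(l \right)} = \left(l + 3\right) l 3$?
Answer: $- \frac{19721925}{11} \approx -1.7929 \cdot 10^{6}$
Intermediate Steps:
$X{\left(l \right)} = 3 l \left(3 + l\right)$ ($X{\left(l \right)} = \left(3 + l\right) l 3 = l \left(3 + l\right) 3 = 3 l \left(3 + l\right)$)
$h = 1$ ($h = \left(- \frac{1}{2}\right) \left(-2\right) = 1$)
$U{\left(V \right)} = 12 + V + \frac{7 + V}{-6 + V}$ ($U{\left(V \right)} = \left(11 + \left(V + \frac{V + 7}{V - 6}\right)\right) + 1 = \left(11 + \left(V + \frac{7 + V}{-6 + V}\right)\right) + 1 = \left(11 + V + \frac{7 + V}{-6 + V}\right) + 1 = 12 + V + \frac{7 + V}{-6 + V}$)
$\left(U{\left(-5 \right)} + X{\left(-28 \right)}\right) \left(-851\right) = \left(\frac{-65 + \left(-5\right)^{2} + 7 \left(-5\right)}{-6 - 5} + 3 \left(-28\right) \left(3 - 28\right)\right) \left(-851\right) = \left(\frac{-65 + 25 - 35}{-11} + 3 \left(-28\right) \left(-25\right)\right) \left(-851\right) = \left(\left(- \frac{1}{11}\right) \left(-75\right) + 2100\right) \left(-851\right) = \left(\frac{75}{11} + 2100\right) \left(-851\right) = \frac{23175}{11} \left(-851\right) = - \frac{19721925}{11}$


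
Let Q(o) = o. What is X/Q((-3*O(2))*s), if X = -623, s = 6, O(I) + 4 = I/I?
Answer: -623/54 ≈ -11.537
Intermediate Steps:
O(I) = -3 (O(I) = -4 + I/I = -4 + 1 = -3)
X/Q((-3*O(2))*s) = -623/(-3*(-3)*6) = -623/(9*6) = -623/54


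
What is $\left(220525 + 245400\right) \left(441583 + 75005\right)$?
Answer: $240691263900$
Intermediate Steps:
$\left(220525 + 245400\right) \left(441583 + 75005\right) = 465925 \cdot 516588 = 240691263900$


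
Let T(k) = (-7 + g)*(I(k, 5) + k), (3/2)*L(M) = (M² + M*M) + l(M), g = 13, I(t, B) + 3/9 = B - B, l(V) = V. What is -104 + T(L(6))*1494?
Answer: 463036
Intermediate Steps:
I(t, B) = -⅓ (I(t, B) = -⅓ + (B - B) = -⅓ + 0 = -⅓)
L(M) = 2*M/3 + 4*M²/3 (L(M) = 2*((M² + M*M) + M)/3 = 2*((M² + M²) + M)/3 = 2*(2*M² + M)/3 = 2*(M + 2*M²)/3 = 2*M/3 + 4*M²/3)
T(k) = -2 + 6*k (T(k) = (-7 + 13)*(-⅓ + k) = 6*(-⅓ + k) = -2 + 6*k)
-104 + T(L(6))*1494 = -104 + (-2 + 6*((⅔)*6*(1 + 2*6)))*1494 = -104 + (-2 + 6*((⅔)*6*(1 + 12)))*1494 = -104 + (-2 + 6*((⅔)*6*13))*1494 = -104 + (-2 + 6*52)*1494 = -104 + (-2 + 312)*1494 = -104 + 310*1494 = -104 + 463140 = 463036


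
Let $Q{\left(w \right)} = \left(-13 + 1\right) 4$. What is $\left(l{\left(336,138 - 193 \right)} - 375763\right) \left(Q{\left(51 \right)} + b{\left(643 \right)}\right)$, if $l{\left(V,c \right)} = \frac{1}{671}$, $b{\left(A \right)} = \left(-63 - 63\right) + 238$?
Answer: $- \frac{16136766208}{671} \approx -2.4049 \cdot 10^{7}$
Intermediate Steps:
$b{\left(A \right)} = 112$ ($b{\left(A \right)} = -126 + 238 = 112$)
$l{\left(V,c \right)} = \frac{1}{671}$
$Q{\left(w \right)} = -48$ ($Q{\left(w \right)} = \left(-12\right) 4 = -48$)
$\left(l{\left(336,138 - 193 \right)} - 375763\right) \left(Q{\left(51 \right)} + b{\left(643 \right)}\right) = \left(\frac{1}{671} - 375763\right) \left(-48 + 112\right) = \left(- \frac{252136972}{671}\right) 64 = - \frac{16136766208}{671}$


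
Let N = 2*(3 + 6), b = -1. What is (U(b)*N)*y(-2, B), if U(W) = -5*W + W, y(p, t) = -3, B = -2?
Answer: -216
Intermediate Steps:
N = 18 (N = 2*9 = 18)
U(W) = -4*W
(U(b)*N)*y(-2, B) = (-4*(-1)*18)*(-3) = (4*18)*(-3) = 72*(-3) = -216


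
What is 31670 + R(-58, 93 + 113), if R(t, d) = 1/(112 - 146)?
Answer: 1076779/34 ≈ 31670.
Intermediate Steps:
R(t, d) = -1/34 (R(t, d) = 1/(-34) = -1/34)
31670 + R(-58, 93 + 113) = 31670 - 1/34 = 1076779/34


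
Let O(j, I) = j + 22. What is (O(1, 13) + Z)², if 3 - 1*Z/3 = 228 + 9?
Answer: 461041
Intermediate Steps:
O(j, I) = 22 + j
Z = -702 (Z = 9 - 3*(228 + 9) = 9 - 3*237 = 9 - 711 = -702)
(O(1, 13) + Z)² = ((22 + 1) - 702)² = (23 - 702)² = (-679)² = 461041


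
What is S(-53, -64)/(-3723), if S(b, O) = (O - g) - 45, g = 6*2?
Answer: 121/3723 ≈ 0.032501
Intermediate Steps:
g = 12
S(b, O) = -57 + O (S(b, O) = (O - 1*12) - 45 = (O - 12) - 45 = (-12 + O) - 45 = -57 + O)
S(-53, -64)/(-3723) = (-57 - 64)/(-3723) = -121*(-1/3723) = 121/3723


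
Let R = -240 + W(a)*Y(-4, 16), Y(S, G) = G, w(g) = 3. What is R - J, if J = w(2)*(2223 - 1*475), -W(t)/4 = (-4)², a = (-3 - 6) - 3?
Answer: -6508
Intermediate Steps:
a = -12 (a = -9 - 3 = -12)
W(t) = -64 (W(t) = -4*(-4)² = -4*16 = -64)
J = 5244 (J = 3*(2223 - 1*475) = 3*(2223 - 475) = 3*1748 = 5244)
R = -1264 (R = -240 - 64*16 = -240 - 1024 = -1264)
R - J = -1264 - 1*5244 = -1264 - 5244 = -6508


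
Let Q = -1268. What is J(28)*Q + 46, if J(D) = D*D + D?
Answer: -1029570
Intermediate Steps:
J(D) = D + D² (J(D) = D² + D = D + D²)
J(28)*Q + 46 = (28*(1 + 28))*(-1268) + 46 = (28*29)*(-1268) + 46 = 812*(-1268) + 46 = -1029616 + 46 = -1029570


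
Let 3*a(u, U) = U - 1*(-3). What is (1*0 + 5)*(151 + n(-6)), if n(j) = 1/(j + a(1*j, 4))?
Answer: 8290/11 ≈ 753.64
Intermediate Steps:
a(u, U) = 1 + U/3 (a(u, U) = (U - 1*(-3))/3 = (U + 3)/3 = (3 + U)/3 = 1 + U/3)
n(j) = 1/(7/3 + j) (n(j) = 1/(j + (1 + (1/3)*4)) = 1/(j + (1 + 4/3)) = 1/(j + 7/3) = 1/(7/3 + j))
(1*0 + 5)*(151 + n(-6)) = (1*0 + 5)*(151 + 3/(7 + 3*(-6))) = (0 + 5)*(151 + 3/(7 - 18)) = 5*(151 + 3/(-11)) = 5*(151 + 3*(-1/11)) = 5*(151 - 3/11) = 5*(1658/11) = 8290/11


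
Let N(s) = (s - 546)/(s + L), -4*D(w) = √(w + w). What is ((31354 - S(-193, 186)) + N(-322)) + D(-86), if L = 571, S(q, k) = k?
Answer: 7759964/249 - I*√43/2 ≈ 31165.0 - 3.2787*I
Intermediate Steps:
D(w) = -√2*√w/4 (D(w) = -√(w + w)/4 = -√2*√w/4)
N(s) = (-546 + s)/(571 + s) (N(s) = (s - 546)/(s + 571) = (-546 + s)/(571 + s))
((31354 - S(-193, 186)) + N(-322)) + D(-86) = ((31354 - 1*186) + (-546 - 322)/(571 - 322)) - √2*√(-86)/4 = ((31354 - 186) - 868/249) - √2*I*√86/4 = (31168 + (1/249)*(-868)) - I*√43/2 = (31168 - 868/249) - I*√43/2 = 7759964/249 - I*√43/2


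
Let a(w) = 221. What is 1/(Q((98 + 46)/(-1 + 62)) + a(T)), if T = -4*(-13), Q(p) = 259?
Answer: 1/480 ≈ 0.0020833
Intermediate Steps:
T = 52
1/(Q((98 + 46)/(-1 + 62)) + a(T)) = 1/(259 + 221) = 1/480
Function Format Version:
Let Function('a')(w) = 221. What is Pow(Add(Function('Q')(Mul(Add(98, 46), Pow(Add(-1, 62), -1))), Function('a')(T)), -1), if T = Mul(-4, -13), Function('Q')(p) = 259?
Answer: Rational(1, 480) ≈ 0.0020833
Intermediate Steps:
T = 52
Pow(Add(Function('Q')(Mul(Add(98, 46), Pow(Add(-1, 62), -1))), Function('a')(T)), -1) = Pow(Add(259, 221), -1) = Pow(480, -1) = Rational(1, 480)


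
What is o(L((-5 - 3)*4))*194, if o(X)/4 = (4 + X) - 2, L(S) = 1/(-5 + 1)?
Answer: 1358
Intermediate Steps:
L(S) = -¼ (L(S) = 1/(-4) = -¼)
o(X) = 8 + 4*X (o(X) = 4*((4 + X) - 2) = 4*(2 + X) = 8 + 4*X)
o(L((-5 - 3)*4))*194 = (8 + 4*(-¼))*194 = (8 - 1)*194 = 7*194 = 1358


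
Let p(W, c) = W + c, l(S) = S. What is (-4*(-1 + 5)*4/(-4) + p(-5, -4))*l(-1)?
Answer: -7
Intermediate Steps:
(-4*(-1 + 5)*4/(-4) + p(-5, -4))*l(-1) = (-4*(-1 + 5)*4/(-4) + (-5 - 4))*(-1) = (-16*4*(-¼) - 9)*(-1) = (-16*(-1) - 9)*(-1) = (-4*(-4) - 9)*(-1) = (16 - 9)*(-1) = 7*(-1) = -7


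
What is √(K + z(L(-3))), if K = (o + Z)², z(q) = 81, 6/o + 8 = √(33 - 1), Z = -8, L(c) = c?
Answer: √(2758 + 228*√2)/4 ≈ 13.875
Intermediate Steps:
o = 6/(-8 + 4*√2) (o = 6/(-8 + √(33 - 1)) = 6/(-8 + √32) = 6/(-8 + 4*√2) ≈ -2.5607)
K = (-19/2 - 3*√2/4)² (K = ((-3/2 - 3*√2/4) - 8)² = (-19/2 - 3*√2/4)² ≈ 111.53)
√(K + z(L(-3))) = √((731/8 + 57*√2/4) + 81) = √(1379/8 + 57*√2/4)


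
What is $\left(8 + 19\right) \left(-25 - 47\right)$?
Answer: $-1944$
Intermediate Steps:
$\left(8 + 19\right) \left(-25 - 47\right) = 27 \left(-72\right) = -1944$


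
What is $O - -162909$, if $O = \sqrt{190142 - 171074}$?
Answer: $162909 + 2 \sqrt{4767} \approx 1.6305 \cdot 10^{5}$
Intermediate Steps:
$O = 2 \sqrt{4767}$ ($O = \sqrt{19068} = 2 \sqrt{4767} \approx 138.09$)
$O - -162909 = 2 \sqrt{4767} - -162909 = 2 \sqrt{4767} + 162909 = 162909 + 2 \sqrt{4767}$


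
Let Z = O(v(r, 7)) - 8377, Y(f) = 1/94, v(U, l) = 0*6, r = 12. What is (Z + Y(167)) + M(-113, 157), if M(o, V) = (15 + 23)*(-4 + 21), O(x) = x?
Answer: -726713/94 ≈ -7731.0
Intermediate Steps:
v(U, l) = 0
Y(f) = 1/94
Z = -8377 (Z = 0 - 8377 = -8377)
M(o, V) = 646 (M(o, V) = 38*17 = 646)
(Z + Y(167)) + M(-113, 157) = (-8377 + 1/94) + 646 = -787437/94 + 646 = -726713/94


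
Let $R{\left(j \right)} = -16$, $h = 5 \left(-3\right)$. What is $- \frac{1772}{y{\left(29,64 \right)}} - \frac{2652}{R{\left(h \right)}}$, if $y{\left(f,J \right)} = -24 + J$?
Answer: $\frac{2429}{20} \approx 121.45$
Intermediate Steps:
$h = -15$
$- \frac{1772}{y{\left(29,64 \right)}} - \frac{2652}{R{\left(h \right)}} = - \frac{1772}{-24 + 64} - \frac{2652}{-16} = - \frac{1772}{40} - - \frac{663}{4} = \left(-1772\right) \frac{1}{40} + \frac{663}{4} = - \frac{443}{10} + \frac{663}{4} = \frac{2429}{20}$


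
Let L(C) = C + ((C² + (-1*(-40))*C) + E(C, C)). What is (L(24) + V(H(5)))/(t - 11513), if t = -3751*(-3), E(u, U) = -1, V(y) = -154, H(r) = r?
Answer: -281/52 ≈ -5.4038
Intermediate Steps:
t = 11253
L(C) = -1 + C² + 41*C (L(C) = C + ((C² + (-1*(-40))*C) - 1) = C + ((C² + 40*C) - 1) = C + (-1 + C² + 40*C) = -1 + C² + 41*C)
(L(24) + V(H(5)))/(t - 11513) = ((-1 + 24² + 41*24) - 154)/(11253 - 11513) = ((-1 + 576 + 984) - 154)/(-260) = (1559 - 154)*(-1/260) = 1405*(-1/260) = -281/52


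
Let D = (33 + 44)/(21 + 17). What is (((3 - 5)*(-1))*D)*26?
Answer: 2002/19 ≈ 105.37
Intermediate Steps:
D = 77/38 ≈ 2.0263
(((3 - 5)*(-1))*D)*26 = (((3 - 5)*(-1))*(77/38))*26 = (-2*(-1)*(77/38))*26 = (2*(77/38))*26 = (77/19)*26 = 2002/19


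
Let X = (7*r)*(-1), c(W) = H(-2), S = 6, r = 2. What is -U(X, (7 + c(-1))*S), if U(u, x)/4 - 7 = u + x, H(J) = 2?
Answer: -188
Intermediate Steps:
c(W) = 2
X = -14 (X = (7*2)*(-1) = 14*(-1) = -14)
U(u, x) = 28 + 4*u + 4*x (U(u, x) = 28 + 4*(u + x) = 28 + (4*u + 4*x) = 28 + 4*u + 4*x)
-U(X, (7 + c(-1))*S) = -(28 + 4*(-14) + 4*((7 + 2)*6)) = -(28 - 56 + 4*(9*6)) = -(28 - 56 + 4*54) = -(28 - 56 + 216) = -1*188 = -188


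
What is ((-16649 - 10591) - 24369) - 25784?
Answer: -77393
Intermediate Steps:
((-16649 - 10591) - 24369) - 25784 = (-27240 - 24369) - 25784 = -51609 - 25784 = -77393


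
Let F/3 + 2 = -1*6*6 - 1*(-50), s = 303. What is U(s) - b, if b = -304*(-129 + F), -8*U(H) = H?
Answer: -226479/8 ≈ -28310.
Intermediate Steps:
U(H) = -H/8
F = 36 (F = -6 + 3*(-1*6*6 - 1*(-50)) = -6 + 3*(-6*6 + 50) = -6 + 3*(-36 + 50) = -6 + 3*14 = -6 + 42 = 36)
b = 28272 (b = -304*(-129 + 36) = -304*(-93) = 28272)
U(s) - b = -1/8*303 - 1*28272 = -303/8 - 28272 = -226479/8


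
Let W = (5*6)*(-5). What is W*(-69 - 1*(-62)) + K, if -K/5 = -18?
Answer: 1140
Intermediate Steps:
K = 90 (K = -5*(-18) = 90)
W = -150 (W = 30*(-5) = -150)
W*(-69 - 1*(-62)) + K = -150*(-69 - 1*(-62)) + 90 = -150*(-69 + 62) + 90 = -150*(-7) + 90 = 1050 + 90 = 1140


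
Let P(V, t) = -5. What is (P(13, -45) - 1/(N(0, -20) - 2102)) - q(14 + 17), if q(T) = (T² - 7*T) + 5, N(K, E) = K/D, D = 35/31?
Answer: -1584907/2102 ≈ -754.00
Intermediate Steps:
D = 35/31 (D = 35*(1/31) = 35/31 ≈ 1.1290)
N(K, E) = 31*K/35 (N(K, E) = K/(35/31) = K*(31/35) = 31*K/35)
q(T) = 5 + T² - 7*T
(P(13, -45) - 1/(N(0, -20) - 2102)) - q(14 + 17) = (-5 - 1/((31/35)*0 - 2102)) - (5 + (14 + 17)² - 7*(14 + 17)) = (-5 - 1/(0 - 2102)) - (5 + 31² - 7*31) = (-5 - 1/(-2102)) - (5 + 961 - 217) = (-5 - 1*(-1/2102)) - 1*749 = (-5 + 1/2102) - 749 = -10509/2102 - 749 = -1584907/2102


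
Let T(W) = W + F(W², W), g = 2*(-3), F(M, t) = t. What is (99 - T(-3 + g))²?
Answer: 13689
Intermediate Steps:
g = -6
T(W) = 2*W (T(W) = W + W = 2*W)
(99 - T(-3 + g))² = (99 - 2*(-3 - 6))² = (99 - 2*(-9))² = (99 - 1*(-18))² = (99 + 18)² = 117² = 13689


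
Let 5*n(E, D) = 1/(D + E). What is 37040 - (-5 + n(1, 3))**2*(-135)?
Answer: 3227827/80 ≈ 40348.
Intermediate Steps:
n(E, D) = 1/(5*(D + E))
37040 - (-5 + n(1, 3))**2*(-135) = 37040 - (-5 + 1/(5*(3 + 1)))**2*(-135) = 37040 - (-5 + (1/5)/4)**2*(-135) = 37040 - (-5 + (1/5)*(1/4))**2*(-135) = 37040 - (-5 + 1/20)**2*(-135) = 37040 - (-99/20)**2*(-135) = 37040 - 9801*(-135)/400 = 37040 - 1*(-264627/80) = 37040 + 264627/80 = 3227827/80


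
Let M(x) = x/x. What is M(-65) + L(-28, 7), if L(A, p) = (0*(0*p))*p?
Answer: 1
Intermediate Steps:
M(x) = 1
L(A, p) = 0 (L(A, p) = (0*0)*p = 0*p = 0)
M(-65) + L(-28, 7) = 1 + 0 = 1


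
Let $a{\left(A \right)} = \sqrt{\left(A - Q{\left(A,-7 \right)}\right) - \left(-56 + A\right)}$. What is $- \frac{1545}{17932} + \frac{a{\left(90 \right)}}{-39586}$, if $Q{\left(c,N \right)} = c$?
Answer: $- \frac{1545}{17932} - \frac{i \sqrt{34}}{39586} \approx -0.086159 - 0.0001473 i$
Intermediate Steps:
$a{\left(A \right)} = \sqrt{56 - A}$ ($a{\left(A \right)} = \sqrt{\left(A - A\right) - \left(-56 + A\right)} = \sqrt{0 - \left(-56 + A\right)} = \sqrt{56 - A}$)
$- \frac{1545}{17932} + \frac{a{\left(90 \right)}}{-39586} = - \frac{1545}{17932} + \frac{\sqrt{56 - 90}}{-39586} = \left(-1545\right) \frac{1}{17932} + \sqrt{56 - 90} \left(- \frac{1}{39586}\right) = - \frac{1545}{17932} + \sqrt{-34} \left(- \frac{1}{39586}\right) = - \frac{1545}{17932} + i \sqrt{34} \left(- \frac{1}{39586}\right) = - \frac{1545}{17932} - \frac{i \sqrt{34}}{39586}$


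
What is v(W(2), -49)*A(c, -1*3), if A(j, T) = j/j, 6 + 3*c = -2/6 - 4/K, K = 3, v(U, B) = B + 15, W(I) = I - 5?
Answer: -34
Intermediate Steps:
W(I) = -5 + I
v(U, B) = 15 + B
c = -23/9 (c = -2 + (-2/6 - 4/3)/3 = -2 + (-2*⅙ - 4*⅓)/3 = -2 + (-⅓ - 4/3)/3 = -2 + (⅓)*(-5/3) = -2 - 5/9 = -23/9 ≈ -2.5556)
A(j, T) = 1
v(W(2), -49)*A(c, -1*3) = (15 - 49)*1 = -34*1 = -34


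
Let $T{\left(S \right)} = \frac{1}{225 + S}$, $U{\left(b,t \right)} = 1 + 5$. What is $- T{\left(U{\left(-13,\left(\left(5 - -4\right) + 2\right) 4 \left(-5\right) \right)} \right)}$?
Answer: $- \frac{1}{231} \approx -0.004329$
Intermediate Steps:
$U{\left(b,t \right)} = 6$
$- T{\left(U{\left(-13,\left(\left(5 - -4\right) + 2\right) 4 \left(-5\right) \right)} \right)} = - \frac{1}{225 + 6} = - \frac{1}{231}$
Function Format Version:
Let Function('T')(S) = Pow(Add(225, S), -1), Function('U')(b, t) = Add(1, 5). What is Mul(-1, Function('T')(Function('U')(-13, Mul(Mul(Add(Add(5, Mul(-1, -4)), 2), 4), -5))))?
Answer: Rational(-1, 231) ≈ -0.0043290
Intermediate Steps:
Function('U')(b, t) = 6
Mul(-1, Function('T')(Function('U')(-13, Mul(Mul(Add(Add(5, Mul(-1, -4)), 2), 4), -5)))) = Mul(-1, Pow(Add(225, 6), -1)) = Mul(-1, Pow(231, -1)) = Mul(-1, Rational(1, 231)) = Rational(-1, 231)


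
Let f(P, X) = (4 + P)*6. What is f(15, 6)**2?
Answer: 12996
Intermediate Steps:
f(P, X) = 24 + 6*P
f(15, 6)**2 = (24 + 6*15)**2 = (24 + 90)**2 = 114**2 = 12996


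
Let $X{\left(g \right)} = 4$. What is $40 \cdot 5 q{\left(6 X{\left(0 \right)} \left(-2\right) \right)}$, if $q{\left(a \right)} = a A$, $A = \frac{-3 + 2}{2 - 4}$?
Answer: $-4800$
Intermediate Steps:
$A = \frac{1}{2}$ ($A = - \frac{1}{-2} = \left(-1\right) \left(- \frac{1}{2}\right) = \frac{1}{2} \approx 0.5$)
$q{\left(a \right)} = \frac{a}{2}$ ($q{\left(a \right)} = a \frac{1}{2} = \frac{a}{2}$)
$40 \cdot 5 q{\left(6 X{\left(0 \right)} \left(-2\right) \right)} = 40 \cdot 5 \frac{6 \cdot 4 \left(-2\right)}{2} = 200 \frac{24 \left(-2\right)}{2} = 200 \cdot \frac{1}{2} \left(-48\right) = 200 \left(-24\right) = -4800$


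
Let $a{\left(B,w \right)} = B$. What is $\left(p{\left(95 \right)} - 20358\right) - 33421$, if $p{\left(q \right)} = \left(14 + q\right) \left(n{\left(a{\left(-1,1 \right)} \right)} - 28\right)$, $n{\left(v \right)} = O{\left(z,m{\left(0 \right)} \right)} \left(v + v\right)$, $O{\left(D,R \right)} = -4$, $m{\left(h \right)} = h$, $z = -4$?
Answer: $-55959$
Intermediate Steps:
$n{\left(v \right)} = - 8 v$ ($n{\left(v \right)} = - 4 \left(v + v\right) = - 4 \cdot 2 v = - 8 v$)
$p{\left(q \right)} = -280 - 20 q$ ($p{\left(q \right)} = \left(14 + q\right) \left(\left(-8\right) \left(-1\right) - 28\right) = \left(14 + q\right) \left(8 - 28\right) = \left(14 + q\right) \left(-20\right) = -280 - 20 q$)
$\left(p{\left(95 \right)} - 20358\right) - 33421 = \left(\left(-280 - 1900\right) - 20358\right) - 33421 = \left(-2180 - 20358\right) - 33421 = -22538 - 33421 = -55959$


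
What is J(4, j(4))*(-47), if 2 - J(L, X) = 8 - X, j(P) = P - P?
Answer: 282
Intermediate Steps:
j(P) = 0
J(L, X) = -6 + X (J(L, X) = 2 - (8 - X) = 2 + (-8 + X) = -6 + X)
J(4, j(4))*(-47) = (-6 + 0)*(-47) = -6*(-47) = 282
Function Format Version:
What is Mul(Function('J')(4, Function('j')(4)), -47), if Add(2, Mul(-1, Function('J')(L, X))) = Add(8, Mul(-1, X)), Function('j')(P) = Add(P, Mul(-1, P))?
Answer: 282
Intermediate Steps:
Function('j')(P) = 0
Function('J')(L, X) = Add(-6, X) (Function('J')(L, X) = Add(2, Mul(-1, Add(8, Mul(-1, X)))) = Add(2, Add(-8, X)) = Add(-6, X))
Mul(Function('J')(4, Function('j')(4)), -47) = Mul(Add(-6, 0), -47) = Mul(-6, -47) = 282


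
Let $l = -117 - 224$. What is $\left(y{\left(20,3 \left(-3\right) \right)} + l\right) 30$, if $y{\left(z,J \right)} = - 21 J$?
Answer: $-4560$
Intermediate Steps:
$l = -341$
$\left(y{\left(20,3 \left(-3\right) \right)} + l\right) 30 = \left(- 21 \cdot 3 \left(-3\right) - 341\right) 30 = \left(\left(-21\right) \left(-9\right) - 341\right) 30 = \left(189 - 341\right) 30 = \left(-152\right) 30 = -4560$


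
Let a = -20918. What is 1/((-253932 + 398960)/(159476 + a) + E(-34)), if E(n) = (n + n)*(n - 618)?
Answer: 69279/3071626258 ≈ 2.2555e-5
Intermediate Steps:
E(n) = 2*n*(-618 + n) (E(n) = (2*n)*(-618 + n) = 2*n*(-618 + n))
1/((-253932 + 398960)/(159476 + a) + E(-34)) = 1/((-253932 + 398960)/(159476 - 20918) + 2*(-34)*(-618 - 34)) = 1/(145028/138558 + 2*(-34)*(-652)) = 1/(145028*(1/138558) + 44336) = 1/(72514/69279 + 44336) = 1/(3071626258/69279) = 69279/3071626258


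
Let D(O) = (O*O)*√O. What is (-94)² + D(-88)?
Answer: 8836 + 15488*I*√22 ≈ 8836.0 + 72645.0*I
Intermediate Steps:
D(O) = O^(5/2) (D(O) = O²*√O = O^(5/2))
(-94)² + D(-88) = (-94)² + (-88)^(5/2) = 8836 + 15488*I*√22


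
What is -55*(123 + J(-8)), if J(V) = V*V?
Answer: -10285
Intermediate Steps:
J(V) = V²
-55*(123 + J(-8)) = -55*(123 + (-8)²) = -55*(123 + 64) = -55*187 = -10285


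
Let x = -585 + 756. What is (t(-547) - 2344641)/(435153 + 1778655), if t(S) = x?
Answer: -22985/21704 ≈ -1.0590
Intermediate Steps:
x = 171
t(S) = 171
(t(-547) - 2344641)/(435153 + 1778655) = (171 - 2344641)/(435153 + 1778655) = -2344470/2213808 = -2344470*1/2213808 = -22985/21704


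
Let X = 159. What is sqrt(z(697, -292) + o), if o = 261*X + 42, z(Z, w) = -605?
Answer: 2*sqrt(10234) ≈ 202.33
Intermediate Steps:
o = 41541 (o = 261*159 + 42 = 41499 + 42 = 41541)
sqrt(z(697, -292) + o) = sqrt(-605 + 41541) = sqrt(40936) = 2*sqrt(10234)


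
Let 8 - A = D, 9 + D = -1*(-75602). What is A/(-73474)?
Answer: 75585/73474 ≈ 1.0287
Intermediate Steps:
D = 75593 (D = -9 - 1*(-75602) = -9 + 75602 = 75593)
A = -75585 (A = 8 - 1*75593 = 8 - 75593 = -75585)
A/(-73474) = -75585/(-73474) = -75585*(-1/73474) = 75585/73474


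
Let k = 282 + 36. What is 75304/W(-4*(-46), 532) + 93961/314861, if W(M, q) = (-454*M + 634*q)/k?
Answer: 315154828511/3329025353 ≈ 94.669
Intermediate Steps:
k = 318
W(M, q) = -227*M/159 + 317*q/159 (W(M, q) = (-454*M + 634*q)/318 = (-454*M + 634*q)*(1/318) = -227*M/159 + 317*q/159)
75304/W(-4*(-46), 532) + 93961/314861 = 75304/(-(-908)*(-46)/159 + (317/159)*532) + 93961/314861 = 75304/(-227/159*184 + 168644/159) + 93961*(1/314861) = 75304/(-41768/159 + 168644/159) + 93961/314861 = 75304/(42292/53) + 93961/314861 = 75304*(53/42292) + 93961/314861 = 997778/10573 + 93961/314861 = 315154828511/3329025353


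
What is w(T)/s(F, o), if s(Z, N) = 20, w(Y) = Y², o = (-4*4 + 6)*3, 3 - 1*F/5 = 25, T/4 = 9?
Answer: 324/5 ≈ 64.800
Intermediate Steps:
T = 36 (T = 4*9 = 36)
F = -110 (F = 15 - 5*25 = 15 - 125 = -110)
o = -30 (o = (-16 + 6)*3 = -10*3 = -30)
w(T)/s(F, o) = 36²/20 = 1296*(1/20) = 324/5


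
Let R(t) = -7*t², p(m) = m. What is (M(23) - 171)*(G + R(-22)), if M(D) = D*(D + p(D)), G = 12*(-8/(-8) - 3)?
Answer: -3026444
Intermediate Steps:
G = -24 (G = 12*(-8*(-⅛) - 3) = 12*(1 - 3) = 12*(-2) = -24)
M(D) = 2*D² (M(D) = D*(D + D) = D*(2*D) = 2*D²)
(M(23) - 171)*(G + R(-22)) = (2*23² - 171)*(-24 - 7*(-22)²) = (2*529 - 171)*(-24 - 7*484) = (1058 - 171)*(-24 - 3388) = 887*(-3412) = -3026444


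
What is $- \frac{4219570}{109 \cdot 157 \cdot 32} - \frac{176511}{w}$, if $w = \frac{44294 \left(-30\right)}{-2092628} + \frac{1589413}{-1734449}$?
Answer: $\frac{10963422665723087089481}{17477158259999792} \approx 6.273 \cdot 10^{5}$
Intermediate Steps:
$w = - \frac{255319906796}{907389135493}$ ($w = \left(-1328820\right) \left(- \frac{1}{2092628}\right) + 1589413 \left(- \frac{1}{1734449}\right) = \frac{332205}{523157} - \frac{1589413}{1734449} = - \frac{255319906796}{907389135493} \approx -0.28138$)
$- \frac{4219570}{109 \cdot 157 \cdot 32} - \frac{176511}{w} = - \frac{4219570}{109 \cdot 157 \cdot 32} - \frac{176511}{- \frac{255319906796}{907389135493}} = - \frac{4219570}{17113 \cdot 32} - - \frac{160164163695004923}{255319906796} = - \frac{4219570}{547616} + \frac{160164163695004923}{255319906796} = \left(-4219570\right) \frac{1}{547616} + \frac{160164163695004923}{255319906796} = - \frac{2109785}{273808} + \frac{160164163695004923}{255319906796} = \frac{10963422665723087089481}{17477158259999792}$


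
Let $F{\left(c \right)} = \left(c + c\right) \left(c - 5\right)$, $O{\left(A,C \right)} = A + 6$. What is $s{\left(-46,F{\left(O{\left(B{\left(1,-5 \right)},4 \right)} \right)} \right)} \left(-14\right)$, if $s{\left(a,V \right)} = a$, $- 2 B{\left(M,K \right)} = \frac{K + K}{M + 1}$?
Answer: $644$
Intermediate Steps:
$B{\left(M,K \right)} = - \frac{K}{1 + M}$ ($B{\left(M,K \right)} = - \frac{\left(K + K\right) \frac{1}{M + 1}}{2} = - \frac{2 K \frac{1}{1 + M}}{2} = - \frac{K}{1 + M}$)
$O{\left(A,C \right)} = 6 + A$
$F{\left(c \right)} = 2 c \left(-5 + c\right)$
$s{\left(-46,F{\left(O{\left(B{\left(1,-5 \right)},4 \right)} \right)} \right)} \left(-14\right) = \left(-46\right) \left(-14\right) = 644$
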